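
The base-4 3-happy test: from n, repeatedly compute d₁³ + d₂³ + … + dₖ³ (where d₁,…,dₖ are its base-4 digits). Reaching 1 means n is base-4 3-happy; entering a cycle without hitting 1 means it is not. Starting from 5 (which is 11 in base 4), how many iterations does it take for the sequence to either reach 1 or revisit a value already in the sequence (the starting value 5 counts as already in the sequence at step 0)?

3

5 = (1,1)_4 → 1³ + 1³ = 2
2 = (2)_4 → 2³ = 8
8 = (2,0)_4 → 2³ + 0³ = 8  — 8 repeats.
That took 3 steps.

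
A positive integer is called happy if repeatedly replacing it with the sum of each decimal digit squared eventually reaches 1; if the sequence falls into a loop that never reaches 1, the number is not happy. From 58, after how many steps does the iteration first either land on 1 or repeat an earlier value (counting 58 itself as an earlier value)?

8

58 → 89
89 → 145
145 → 42
42 → 20
20 → 4
4 → 16
16 → 37
37 → 58  — 58 repeats.
That took 8 steps.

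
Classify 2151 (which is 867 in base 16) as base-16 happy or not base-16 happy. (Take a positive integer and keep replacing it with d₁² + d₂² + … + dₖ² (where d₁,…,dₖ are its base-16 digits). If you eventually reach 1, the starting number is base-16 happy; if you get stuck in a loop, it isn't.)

base-16 happy

2151 = (8,6,7)_16 → 8² + 6² + 7² = 149
149 = (9,5)_16 → 9² + 5² = 106
106 = (6,10)_16 → 6² + 10² = 136
136 = (8,8)_16 → 8² + 8² = 128
128 = (8,0)_16 → 8² + 0² = 64
64 = (4,0)_16 → 4² + 0² = 16
16 = (1,0)_16 → 1² + 0² = 1  — reached 1.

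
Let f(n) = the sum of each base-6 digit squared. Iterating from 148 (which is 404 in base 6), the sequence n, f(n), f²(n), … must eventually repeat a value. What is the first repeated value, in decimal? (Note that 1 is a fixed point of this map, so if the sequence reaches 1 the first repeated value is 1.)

29

148 = (4,0,4)_6 → 4² + 0² + 4² = 16 + 0 + 16 = 32
32 = (5,2)_6 → 5² + 2² = 25 + 4 = 29
29 = (4,5)_6 → 4² + 5² = 16 + 25 = 41
41 = (1,0,5)_6 → 1² + 0² + 5² = 1 + 0 + 25 = 26
26 = (4,2)_6 → 4² + 2² = 16 + 4 = 20
20 = (3,2)_6 → 3² + 2² = 9 + 4 = 13
13 = (2,1)_6 → 2² + 1² = 4 + 1 = 5
5 = (5)_6 → 5² = 25
25 = (4,1)_6 → 4² + 1² = 16 + 1 = 17
17 = (2,5)_6 → 2² + 5² = 4 + 25 = 29  — 29 already appeared earlier.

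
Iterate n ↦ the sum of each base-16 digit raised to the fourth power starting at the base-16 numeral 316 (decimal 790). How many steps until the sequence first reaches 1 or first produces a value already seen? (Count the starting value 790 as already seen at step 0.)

790 = (3,1,6)_16 → 3⁴ + 1⁴ + 6⁴ = 1378
1378 = (5,6,2)_16 → 5⁴ + 6⁴ + 2⁴ = 1937
1937 = (7,9,1)_16 → 7⁴ + 9⁴ + 1⁴ = 8963
8963 = (2,3,0,3)_16 → 2⁴ + 3⁴ + 0⁴ + 3⁴ = 178
178 = (11,2)_16 → 11⁴ + 2⁴ = 14657
14657 = (3,9,4,1)_16 → 3⁴ + 9⁴ + 4⁴ + 1⁴ = 6899
6899 = (1,10,15,3)_16 → 1⁴ + 10⁴ + 15⁴ + 3⁴ = 60707
60707 = (14,13,2,3)_16 → 14⁴ + 13⁴ + 2⁴ + 3⁴ = 67074
67074 = (1,0,6,0,2)_16 → 1⁴ + 0⁴ + 6⁴ + 0⁴ + 2⁴ = 1313
1313 = (5,2,1)_16 → 5⁴ + 2⁴ + 1⁴ = 642
642 = (2,8,2)_16 → 2⁴ + 8⁴ + 2⁴ = 4128
4128 = (1,0,2,0)_16 → 1⁴ + 0⁴ + 2⁴ + 0⁴ = 17
17 = (1,1)_16 → 1⁴ + 1⁴ = 2
2 = (2)_16 → 2⁴ = 16
16 = (1,0)_16 → 1⁴ + 0⁴ = 1  — reached 1.
That took 15 steps.

15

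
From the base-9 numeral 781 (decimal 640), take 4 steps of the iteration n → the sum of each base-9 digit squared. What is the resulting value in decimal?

640 = (7,8,1)_9 → 7² + 8² + 1² = 49 + 64 + 1 = 114
114 = (1,3,6)_9 → 1² + 3² + 6² = 1 + 9 + 36 = 46
46 = (5,1)_9 → 5² + 1² = 25 + 1 = 26
26 = (2,8)_9 → 2² + 8² = 4 + 64 = 68

68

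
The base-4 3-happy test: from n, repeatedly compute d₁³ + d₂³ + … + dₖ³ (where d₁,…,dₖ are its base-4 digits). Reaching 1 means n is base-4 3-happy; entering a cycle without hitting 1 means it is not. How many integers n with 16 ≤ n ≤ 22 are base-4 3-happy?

2

16: 16 → 1  — base-4 3-happy
17: 17 → 2 → 8 → 8  — not base-4 3-happy
18: 18 → 9 → 9  — not base-4 3-happy
19: 19 → 28 → 28  — not base-4 3-happy
20: 20 → 2 → 8 → 8  — not base-4 3-happy
21: 21 → 3 → 27 → 36 → 9 → 9  — not base-4 3-happy
22: 22 → 10 → 16 → 1  — base-4 3-happy
base-4 3-happy: 16, 22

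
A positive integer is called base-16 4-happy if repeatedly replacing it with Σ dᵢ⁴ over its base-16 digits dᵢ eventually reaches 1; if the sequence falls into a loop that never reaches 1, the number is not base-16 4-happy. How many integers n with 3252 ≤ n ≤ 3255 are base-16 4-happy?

3

3252: 3252 → 35633 → 18819 → 10994 → 60657 → 109778 → 59314 → 55474 → 47314 → 47314  (repeats 47314)
3253: 3253 → 36002 → 34848 → 8208 → 17 → 2 → 16 → 1  (reaches 1)
3254: 3254 → 36673 → 54978 → 50609 → 36003 → 34913 → 9489 → 643 → 4193 → 1298 → 642 → 4128 → 17 → 2 → 16 → 1  (reaches 1)
3255: 3255 → 37778 → 13219 → 10243 → 4193 → 1298 → 642 → 4128 → 17 → 2 → 16 → 1  (reaches 1)
base-16 4-happy: 3253, 3254, 3255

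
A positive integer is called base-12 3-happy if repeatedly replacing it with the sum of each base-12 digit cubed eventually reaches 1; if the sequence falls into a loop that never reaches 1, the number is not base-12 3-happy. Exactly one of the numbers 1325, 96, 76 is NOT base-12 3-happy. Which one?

1325: 1325 → 862 → 2456 → 638 → 197 → 190 → 1028 → 856 → 1520 → 1728 → 1  — reaches 1 (base-12 3-happy)
96: 96 → 512 → 755 → 1464 → 1008 → 343 → 415 → 1351 → 1136 → 1855 → 1344 → 793 → 342 → 288 → 8 → 512  — repeats 512 (not base-12 3-happy)
76: 76 → 280 → 1396 → 1305 → 1458 → 1217 → 762 → 368 → 736 → 190 → 1028 → 856 → 1520 → 1728 → 1  — reaches 1 (base-12 3-happy)

96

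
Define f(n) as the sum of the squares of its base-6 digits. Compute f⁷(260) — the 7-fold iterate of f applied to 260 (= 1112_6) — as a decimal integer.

5

260 = (1,1,1,2)_6 → 1² + 1² + 1² + 2² = 1 + 1 + 1 + 4 = 7
7 = (1,1)_6 → 1² + 1² = 1 + 1 = 2
2 = (2)_6 → 2² = 4
4 = (4)_6 → 4² = 16
16 = (2,4)_6 → 2² + 4² = 4 + 16 = 20
20 = (3,2)_6 → 3² + 2² = 9 + 4 = 13
13 = (2,1)_6 → 2² + 1² = 4 + 1 = 5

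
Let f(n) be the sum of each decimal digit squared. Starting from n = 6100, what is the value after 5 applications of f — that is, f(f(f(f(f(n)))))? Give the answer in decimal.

6100 → 6² + 1² + 0² + 0² = 37
37 → 3² + 7² = 58
58 → 5² + 8² = 89
89 → 8² + 9² = 145
145 → 1² + 4² + 5² = 42

42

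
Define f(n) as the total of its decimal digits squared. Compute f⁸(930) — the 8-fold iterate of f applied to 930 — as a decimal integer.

145

930 → 9² + 3² + 0² = 90
90 → 9² + 0² = 81
81 → 8² + 1² = 65
65 → 6² + 5² = 61
61 → 6² + 1² = 37
37 → 3² + 7² = 58
58 → 5² + 8² = 89
89 → 8² + 9² = 145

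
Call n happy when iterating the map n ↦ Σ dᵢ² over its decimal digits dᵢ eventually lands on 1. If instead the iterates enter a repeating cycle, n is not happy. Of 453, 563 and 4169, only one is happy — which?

563

453: 453 → 50 → 25 → 29 → 85 → 89 → 145 → 42 → 20 → 4 → 16 → 37 → 58 → 89  — repeats 89 (not happy)
563: 563 → 70 → 49 → 97 → 130 → 10 → 1  — reaches 1 (happy)
4169: 4169 → 134 → 26 → 40 → 16 → 37 → 58 → 89 → 145 → 42 → 20 → 4 → 16  — repeats 16 (not happy)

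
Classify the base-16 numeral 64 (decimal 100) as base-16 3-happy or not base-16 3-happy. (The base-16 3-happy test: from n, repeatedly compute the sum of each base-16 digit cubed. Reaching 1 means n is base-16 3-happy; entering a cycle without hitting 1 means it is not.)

100 = (6,4)_16 → 280
280 = (1,1,8)_16 → 514
514 = (2,0,2)_16 → 16
16 = (1,0)_16 → 1  — reached 1.

base-16 3-happy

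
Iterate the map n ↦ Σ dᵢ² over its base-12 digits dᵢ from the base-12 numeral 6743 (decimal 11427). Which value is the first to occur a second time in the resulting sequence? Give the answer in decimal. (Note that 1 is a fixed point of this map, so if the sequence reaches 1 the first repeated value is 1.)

11427 = (6,7,4,3)_12 → 110
110 = (9,2)_12 → 85
85 = (7,1)_12 → 50
50 = (4,2)_12 → 20
20 = (1,8)_12 → 65
65 = (5,5)_12 → 50  — 50 already appeared earlier.

50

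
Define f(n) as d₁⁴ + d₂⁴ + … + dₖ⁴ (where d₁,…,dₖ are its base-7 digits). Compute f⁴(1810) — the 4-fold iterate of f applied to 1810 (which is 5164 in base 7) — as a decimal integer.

1810 = (5,1,6,4)_7 → 5⁴ + 1⁴ + 6⁴ + 4⁴ = 625 + 1 + 1296 + 256 = 2178
2178 = (6,2,3,1)_7 → 6⁴ + 2⁴ + 3⁴ + 1⁴ = 1296 + 16 + 81 + 1 = 1394
1394 = (4,0,3,1)_7 → 4⁴ + 0⁴ + 3⁴ + 1⁴ = 256 + 0 + 81 + 1 = 338
338 = (6,6,2)_7 → 6⁴ + 6⁴ + 2⁴ = 1296 + 1296 + 16 = 2608

2608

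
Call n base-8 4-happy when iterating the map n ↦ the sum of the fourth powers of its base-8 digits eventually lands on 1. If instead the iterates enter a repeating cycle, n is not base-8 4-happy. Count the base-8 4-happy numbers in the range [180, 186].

180: 180 → 1568 → 337 → 642 → 33 → 257 → 257  — not base-8 4-happy
181: 181 → 1937 → 1394 → 1953 → 1634 → 354 → 897 → 1298 → 304 → 1552 → 97 → 258 → 272 → 272  — not base-8 4-happy
182: 182 → 2608 → 1921 → 1378 → 913 → 1314 → 544 → 257 → 257  — not base-8 4-happy
183: 183 → 3713 → 2418 → 2193 → 289 → 513 → 2 → 16 → 16  — not base-8 4-happy
184: 184 → 2417 → 2178 → 288 → 512 → 1  — base-8 4-happy
185: 185 → 2418 → 2193 → 289 → 513 → 2 → 16 → 16  — not base-8 4-happy
186: 186 → 2433 → 1553 → 98 → 273 → 273  — not base-8 4-happy
base-8 4-happy: 184

1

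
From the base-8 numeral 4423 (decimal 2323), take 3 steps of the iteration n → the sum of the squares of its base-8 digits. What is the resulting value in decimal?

40

2323 = (4,4,2,3)_8 → 4² + 4² + 2² + 3² = 45
45 = (5,5)_8 → 5² + 5² = 50
50 = (6,2)_8 → 6² + 2² = 40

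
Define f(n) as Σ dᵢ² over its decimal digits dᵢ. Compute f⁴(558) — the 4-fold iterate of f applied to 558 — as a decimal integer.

61

558 → 5² + 5² + 8² = 114
114 → 1² + 1² + 4² = 18
18 → 1² + 8² = 65
65 → 6² + 5² = 61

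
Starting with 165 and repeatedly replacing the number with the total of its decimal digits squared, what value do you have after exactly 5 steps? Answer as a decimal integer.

165 → 1² + 6² + 5² = 1 + 36 + 25 = 62
62 → 6² + 2² = 36 + 4 = 40
40 → 4² + 0² = 16 + 0 = 16
16 → 1² + 6² = 1 + 36 = 37
37 → 3² + 7² = 9 + 49 = 58

58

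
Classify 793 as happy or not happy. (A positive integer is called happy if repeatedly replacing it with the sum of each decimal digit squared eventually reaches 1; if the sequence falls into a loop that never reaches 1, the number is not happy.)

793 → 7² + 9² + 3² = 49 + 81 + 9 = 139
139 → 1² + 3² + 9² = 1 + 9 + 81 = 91
91 → 9² + 1² = 81 + 1 = 82
82 → 8² + 2² = 64 + 4 = 68
68 → 6² + 8² = 36 + 64 = 100
100 → 1² + 0² + 0² = 1 + 0 + 0 = 1  — reached 1.

happy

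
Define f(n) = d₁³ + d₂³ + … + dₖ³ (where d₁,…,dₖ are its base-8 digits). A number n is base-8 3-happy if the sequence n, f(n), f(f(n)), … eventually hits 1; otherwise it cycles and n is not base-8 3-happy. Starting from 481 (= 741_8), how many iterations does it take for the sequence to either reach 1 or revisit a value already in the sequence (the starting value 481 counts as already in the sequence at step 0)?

6

481 = (7,4,1)_8 → 7³ + 4³ + 1³ = 343 + 64 + 1 = 408
408 = (6,3,0)_8 → 6³ + 3³ + 0³ = 216 + 27 + 0 = 243
243 = (3,6,3)_8 → 3³ + 6³ + 3³ = 27 + 216 + 27 = 270
270 = (4,1,6)_8 → 4³ + 1³ + 6³ = 64 + 1 + 216 = 281
281 = (4,3,1)_8 → 4³ + 3³ + 1³ = 64 + 27 + 1 = 92
92 = (1,3,4)_8 → 1³ + 3³ + 4³ = 1 + 27 + 64 = 92  — 92 repeats.
That took 6 steps.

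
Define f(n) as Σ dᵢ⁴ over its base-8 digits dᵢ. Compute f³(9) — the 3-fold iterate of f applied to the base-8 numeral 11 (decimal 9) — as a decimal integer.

9 = (1,1)_8 → 1⁴ + 1⁴ = 2
2 = (2)_8 → 2⁴ = 16
16 = (2,0)_8 → 2⁴ + 0⁴ = 16

16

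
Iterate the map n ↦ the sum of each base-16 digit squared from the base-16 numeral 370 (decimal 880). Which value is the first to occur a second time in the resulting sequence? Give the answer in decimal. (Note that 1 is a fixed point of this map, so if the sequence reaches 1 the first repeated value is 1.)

880 = (3,7,0)_16 → 3² + 7² + 0² = 58
58 = (3,10)_16 → 3² + 10² = 109
109 = (6,13)_16 → 6² + 13² = 205
205 = (12,13)_16 → 12² + 13² = 313
313 = (1,3,9)_16 → 1² + 3² + 9² = 91
91 = (5,11)_16 → 5² + 11² = 146
146 = (9,2)_16 → 9² + 2² = 85
85 = (5,5)_16 → 5² + 5² = 50
50 = (3,2)_16 → 3² + 2² = 13
13 = (13)_16 → 13² = 169
169 = (10,9)_16 → 10² + 9² = 181
181 = (11,5)_16 → 11² + 5² = 146  — 146 already appeared earlier.

146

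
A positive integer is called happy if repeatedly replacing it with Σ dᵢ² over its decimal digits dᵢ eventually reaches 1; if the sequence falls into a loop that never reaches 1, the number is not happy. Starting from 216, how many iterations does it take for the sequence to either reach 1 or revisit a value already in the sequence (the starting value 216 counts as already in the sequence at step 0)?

15

216 → 2² + 1² + 6² = 41
41 → 4² + 1² = 17
17 → 1² + 7² = 50
50 → 5² + 0² = 25
25 → 2² + 5² = 29
29 → 2² + 9² = 85
85 → 8² + 5² = 89
89 → 8² + 9² = 145
145 → 1² + 4² + 5² = 42
42 → 4² + 2² = 20
20 → 2² + 0² = 4
4 → 4² = 16
16 → 1² + 6² = 37
37 → 3² + 7² = 58
58 → 5² + 8² = 89  — 89 repeats.
That took 15 steps.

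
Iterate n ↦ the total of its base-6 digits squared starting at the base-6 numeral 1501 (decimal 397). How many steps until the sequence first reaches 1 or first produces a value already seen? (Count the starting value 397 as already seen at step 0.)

10

397 = (1,5,0,1)_6 → 1² + 5² + 0² + 1² = 1 + 25 + 0 + 1 = 27
27 = (4,3)_6 → 4² + 3² = 16 + 9 = 25
25 = (4,1)_6 → 4² + 1² = 16 + 1 = 17
17 = (2,5)_6 → 2² + 5² = 4 + 25 = 29
29 = (4,5)_6 → 4² + 5² = 16 + 25 = 41
41 = (1,0,5)_6 → 1² + 0² + 5² = 1 + 0 + 25 = 26
26 = (4,2)_6 → 4² + 2² = 16 + 4 = 20
20 = (3,2)_6 → 3² + 2² = 9 + 4 = 13
13 = (2,1)_6 → 2² + 1² = 4 + 1 = 5
5 = (5)_6 → 5² = 25  — 25 repeats.
That took 10 steps.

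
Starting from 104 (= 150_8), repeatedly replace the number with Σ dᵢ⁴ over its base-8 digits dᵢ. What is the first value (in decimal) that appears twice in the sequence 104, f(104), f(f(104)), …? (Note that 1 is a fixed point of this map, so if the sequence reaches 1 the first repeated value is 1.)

257

104 = (1,5,0)_8 → 1⁴ + 5⁴ + 0⁴ = 626
626 = (1,1,6,2)_8 → 1⁴ + 1⁴ + 6⁴ + 2⁴ = 1314
1314 = (2,4,4,2)_8 → 2⁴ + 4⁴ + 4⁴ + 2⁴ = 544
544 = (1,0,4,0)_8 → 1⁴ + 0⁴ + 4⁴ + 0⁴ = 257
257 = (4,0,1)_8 → 4⁴ + 0⁴ + 1⁴ = 257  — 257 already appeared earlier.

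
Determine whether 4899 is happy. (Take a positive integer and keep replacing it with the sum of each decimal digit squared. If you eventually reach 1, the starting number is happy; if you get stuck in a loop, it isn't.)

not happy

4899 → 4² + 8² + 9² + 9² = 242
242 → 2² + 4² + 2² = 24
24 → 2² + 4² = 20
20 → 2² + 0² = 4
4 → 4² = 16
16 → 1² + 6² = 37
37 → 3² + 7² = 58
58 → 5² + 8² = 89
89 → 8² + 9² = 145
145 → 1² + 4² + 5² = 42
42 → 4² + 2² = 20  — 20 already seen; the sequence cycles without reaching 1.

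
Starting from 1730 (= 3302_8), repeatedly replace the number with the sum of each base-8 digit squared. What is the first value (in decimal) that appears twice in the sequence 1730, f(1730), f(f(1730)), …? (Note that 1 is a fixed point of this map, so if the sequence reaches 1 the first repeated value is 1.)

25

1730 = (3,3,0,2)_8 → 22
22 = (2,6)_8 → 40
40 = (5,0)_8 → 25
25 = (3,1)_8 → 10
10 = (1,2)_8 → 5
5 = (5)_8 → 25  — 25 already appeared earlier.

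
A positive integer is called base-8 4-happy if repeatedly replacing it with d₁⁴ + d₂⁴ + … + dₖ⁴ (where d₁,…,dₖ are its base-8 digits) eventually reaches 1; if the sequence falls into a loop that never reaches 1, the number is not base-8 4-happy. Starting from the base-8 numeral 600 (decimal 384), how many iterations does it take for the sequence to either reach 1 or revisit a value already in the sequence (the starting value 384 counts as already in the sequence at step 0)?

384 = (6,0,0)_8 → 6⁴ + 0⁴ + 0⁴ = 1296 + 0 + 0 = 1296
1296 = (2,4,2,0)_8 → 2⁴ + 4⁴ + 2⁴ + 0⁴ = 16 + 256 + 16 + 0 = 288
288 = (4,4,0)_8 → 4⁴ + 4⁴ + 0⁴ = 256 + 256 + 0 = 512
512 = (1,0,0,0)_8 → 1⁴ + 0⁴ + 0⁴ + 0⁴ = 1 + 0 + 0 + 0 = 1  — reached 1.
That took 4 steps.

4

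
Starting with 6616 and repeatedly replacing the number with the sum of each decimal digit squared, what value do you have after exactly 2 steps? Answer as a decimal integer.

6616 → 109
109 → 82

82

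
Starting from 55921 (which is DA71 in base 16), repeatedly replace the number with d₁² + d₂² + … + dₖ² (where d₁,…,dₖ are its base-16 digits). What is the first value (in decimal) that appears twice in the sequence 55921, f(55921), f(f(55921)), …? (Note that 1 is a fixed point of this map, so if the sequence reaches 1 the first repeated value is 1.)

55921 = (13,10,7,1)_16 → 13² + 10² + 7² + 1² = 169 + 100 + 49 + 1 = 319
319 = (1,3,15)_16 → 1² + 3² + 15² = 1 + 9 + 225 = 235
235 = (14,11)_16 → 14² + 11² = 196 + 121 = 317
317 = (1,3,13)_16 → 1² + 3² + 13² = 1 + 9 + 169 = 179
179 = (11,3)_16 → 11² + 3² = 121 + 9 = 130
130 = (8,2)_16 → 8² + 2² = 64 + 4 = 68
68 = (4,4)_16 → 4² + 4² = 16 + 16 = 32
32 = (2,0)_16 → 2² + 0² = 4 + 0 = 4
4 = (4)_16 → 4² = 16
16 = (1,0)_16 → 1² + 0² = 1 + 0 = 1  — reached the fixed point 1.
1 → 1, so 1 is the first repeated value.

1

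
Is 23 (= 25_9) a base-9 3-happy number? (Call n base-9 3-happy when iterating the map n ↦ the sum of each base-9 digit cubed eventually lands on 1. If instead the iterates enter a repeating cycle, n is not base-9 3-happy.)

not base-9 3-happy

23 = (2,5)_9 → 2³ + 5³ = 133
133 = (1,5,7)_9 → 1³ + 5³ + 7³ = 469
469 = (5,7,1)_9 → 5³ + 7³ + 1³ = 469  — 469 already seen; the sequence cycles without reaching 1.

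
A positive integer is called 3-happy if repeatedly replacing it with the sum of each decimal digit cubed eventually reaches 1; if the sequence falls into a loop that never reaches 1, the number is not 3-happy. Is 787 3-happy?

3-happy

787 → 7³ + 8³ + 7³ = 343 + 512 + 343 = 1198
1198 → 1³ + 1³ + 9³ + 8³ = 1 + 1 + 729 + 512 = 1243
1243 → 1³ + 2³ + 4³ + 3³ = 1 + 8 + 64 + 27 = 100
100 → 1³ + 0³ + 0³ = 1 + 0 + 0 = 1  — reached 1.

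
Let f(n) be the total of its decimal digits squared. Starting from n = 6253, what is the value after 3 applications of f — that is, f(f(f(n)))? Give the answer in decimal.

6253 → 6² + 2² + 5² + 3² = 36 + 4 + 25 + 9 = 74
74 → 7² + 4² = 49 + 16 = 65
65 → 6² + 5² = 36 + 25 = 61

61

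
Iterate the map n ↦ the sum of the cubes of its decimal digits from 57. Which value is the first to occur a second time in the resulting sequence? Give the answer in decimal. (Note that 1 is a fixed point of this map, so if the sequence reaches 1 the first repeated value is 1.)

153

57 → 5³ + 7³ = 125 + 343 = 468
468 → 4³ + 6³ + 8³ = 64 + 216 + 512 = 792
792 → 7³ + 9³ + 2³ = 343 + 729 + 8 = 1080
1080 → 1³ + 0³ + 8³ + 0³ = 1 + 0 + 512 + 0 = 513
513 → 5³ + 1³ + 3³ = 125 + 1 + 27 = 153
153 → 1³ + 5³ + 3³ = 1 + 125 + 27 = 153  — 153 already appeared earlier.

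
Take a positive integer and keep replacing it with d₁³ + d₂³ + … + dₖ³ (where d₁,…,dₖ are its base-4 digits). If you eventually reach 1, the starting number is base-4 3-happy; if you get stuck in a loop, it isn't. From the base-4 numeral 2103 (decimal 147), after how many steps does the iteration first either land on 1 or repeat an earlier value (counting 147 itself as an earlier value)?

3

147 = (2,1,0,3)_4 → 2³ + 1³ + 0³ + 3³ = 36
36 = (2,1,0)_4 → 2³ + 1³ + 0³ = 9
9 = (2,1)_4 → 2³ + 1³ = 9  — 9 repeats.
That took 3 steps.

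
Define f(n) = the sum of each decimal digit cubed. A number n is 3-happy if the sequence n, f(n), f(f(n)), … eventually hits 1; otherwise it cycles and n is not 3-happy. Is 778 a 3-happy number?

778 → 7³ + 7³ + 8³ = 343 + 343 + 512 = 1198
1198 → 1³ + 1³ + 9³ + 8³ = 1 + 1 + 729 + 512 = 1243
1243 → 1³ + 2³ + 4³ + 3³ = 1 + 8 + 64 + 27 = 100
100 → 1³ + 0³ + 0³ = 1 + 0 + 0 = 1  — reached 1.

3-happy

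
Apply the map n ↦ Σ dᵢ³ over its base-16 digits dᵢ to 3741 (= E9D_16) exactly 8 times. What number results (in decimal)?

2331

3741 = (14,9,13)_16 → 14³ + 9³ + 13³ = 2744 + 729 + 2197 = 5670
5670 = (1,6,2,6)_16 → 1³ + 6³ + 2³ + 6³ = 1 + 216 + 8 + 216 = 441
441 = (1,11,9)_16 → 1³ + 11³ + 9³ = 1 + 1331 + 729 = 2061
2061 = (8,0,13)_16 → 8³ + 0³ + 13³ = 512 + 0 + 2197 = 2709
2709 = (10,9,5)_16 → 10³ + 9³ + 5³ = 1000 + 729 + 125 = 1854
1854 = (7,3,14)_16 → 7³ + 3³ + 14³ = 343 + 27 + 2744 = 3114
3114 = (12,2,10)_16 → 12³ + 2³ + 10³ = 1728 + 8 + 1000 = 2736
2736 = (10,11,0)_16 → 10³ + 11³ + 0³ = 1000 + 1331 + 0 = 2331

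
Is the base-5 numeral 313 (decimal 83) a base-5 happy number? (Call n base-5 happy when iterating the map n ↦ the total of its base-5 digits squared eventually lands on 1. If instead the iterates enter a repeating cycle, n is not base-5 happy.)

base-5 happy

83 = (3,1,3)_5 → 3² + 1² + 3² = 19
19 = (3,4)_5 → 3² + 4² = 25
25 = (1,0,0)_5 → 1² + 0² + 0² = 1  — reached 1.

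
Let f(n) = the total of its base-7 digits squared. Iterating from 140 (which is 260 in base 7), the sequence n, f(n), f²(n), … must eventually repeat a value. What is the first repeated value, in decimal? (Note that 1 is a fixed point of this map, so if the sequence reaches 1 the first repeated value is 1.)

2

140 = (2,6,0)_7 → 2² + 6² + 0² = 40
40 = (5,5)_7 → 5² + 5² = 50
50 = (1,0,1)_7 → 1² + 0² + 1² = 2
2 = (2)_7 → 2² = 4
4 = (4)_7 → 4² = 16
16 = (2,2)_7 → 2² + 2² = 8
8 = (1,1)_7 → 1² + 1² = 2  — 2 already appeared earlier.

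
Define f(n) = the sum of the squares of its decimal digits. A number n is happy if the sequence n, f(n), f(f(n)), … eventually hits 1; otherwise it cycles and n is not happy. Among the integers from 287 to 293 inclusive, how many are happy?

287: 287 → 117 → 51 → 26 → 40 → 16 → 37 → 58 → 89 → 145 → 42 → 20 → 4 → 16  (repeats 16)
288: 288 → 132 → 14 → 17 → 50 → 25 → 29 → 85 → 89 → 145 → 42 → 20 → 4 → 16 → 37 → 58 → 89  (repeats 89)
289: 289 → 149 → 98 → 145 → 42 → 20 → 4 → 16 → 37 → 58 → 89 → 145  (repeats 145)
290: 290 → 85 → 89 → 145 → 42 → 20 → 4 → 16 → 37 → 58 → 89  (repeats 89)
291: 291 → 86 → 100 → 1  (reaches 1)
292: 292 → 89 → 145 → 42 → 20 → 4 → 16 → 37 → 58 → 89  (repeats 89)
293: 293 → 94 → 97 → 130 → 10 → 1  (reaches 1)
happy: 291, 293

2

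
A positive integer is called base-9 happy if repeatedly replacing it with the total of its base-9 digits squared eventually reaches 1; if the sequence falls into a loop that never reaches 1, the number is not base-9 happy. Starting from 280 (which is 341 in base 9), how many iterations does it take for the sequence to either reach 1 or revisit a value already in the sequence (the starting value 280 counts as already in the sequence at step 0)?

280 = (3,4,1)_9 → 3² + 4² + 1² = 26
26 = (2,8)_9 → 2² + 8² = 68
68 = (7,5)_9 → 7² + 5² = 74
74 = (8,2)_9 → 8² + 2² = 68  — 68 repeats.
That took 4 steps.

4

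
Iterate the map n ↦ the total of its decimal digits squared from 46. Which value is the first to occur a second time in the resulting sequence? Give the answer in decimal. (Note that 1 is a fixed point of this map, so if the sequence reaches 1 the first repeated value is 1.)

46 → 4² + 6² = 52
52 → 5² + 2² = 29
29 → 2² + 9² = 85
85 → 8² + 5² = 89
89 → 8² + 9² = 145
145 → 1² + 4² + 5² = 42
42 → 4² + 2² = 20
20 → 2² + 0² = 4
4 → 4² = 16
16 → 1² + 6² = 37
37 → 3² + 7² = 58
58 → 5² + 8² = 89  — 89 already appeared earlier.

89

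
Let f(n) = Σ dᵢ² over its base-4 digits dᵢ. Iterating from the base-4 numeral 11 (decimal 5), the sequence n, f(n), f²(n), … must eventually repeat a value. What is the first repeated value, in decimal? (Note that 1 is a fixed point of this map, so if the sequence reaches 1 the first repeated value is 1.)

5 = (1,1)_4 → 1² + 1² = 1 + 1 = 2
2 = (2)_4 → 2² = 4
4 = (1,0)_4 → 1² + 0² = 1 + 0 = 1  — reached the fixed point 1.
1 → 1, so 1 is the first repeated value.

1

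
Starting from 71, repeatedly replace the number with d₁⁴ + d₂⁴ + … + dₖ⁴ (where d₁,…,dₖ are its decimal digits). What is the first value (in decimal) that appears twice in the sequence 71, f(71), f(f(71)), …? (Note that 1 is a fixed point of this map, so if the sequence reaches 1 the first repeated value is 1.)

8208

71 → 7⁴ + 1⁴ = 2401 + 1 = 2402
2402 → 2⁴ + 4⁴ + 0⁴ + 2⁴ = 16 + 256 + 0 + 16 = 288
288 → 2⁴ + 8⁴ + 8⁴ = 16 + 4096 + 4096 = 8208
8208 → 8⁴ + 2⁴ + 0⁴ + 8⁴ = 4096 + 16 + 0 + 4096 = 8208  — 8208 already appeared earlier.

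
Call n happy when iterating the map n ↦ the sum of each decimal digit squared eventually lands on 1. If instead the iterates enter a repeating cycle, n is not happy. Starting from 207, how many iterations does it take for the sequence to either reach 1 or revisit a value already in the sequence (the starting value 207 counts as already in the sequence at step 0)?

14

207 → 2² + 0² + 7² = 53
53 → 5² + 3² = 34
34 → 3² + 4² = 25
25 → 2² + 5² = 29
29 → 2² + 9² = 85
85 → 8² + 5² = 89
89 → 8² + 9² = 145
145 → 1² + 4² + 5² = 42
42 → 4² + 2² = 20
20 → 2² + 0² = 4
4 → 4² = 16
16 → 1² + 6² = 37
37 → 3² + 7² = 58
58 → 5² + 8² = 89  — 89 repeats.
That took 14 steps.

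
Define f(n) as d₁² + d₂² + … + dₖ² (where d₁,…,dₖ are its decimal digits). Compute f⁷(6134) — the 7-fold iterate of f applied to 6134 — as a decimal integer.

6134 → 62
62 → 40
40 → 16
16 → 37
37 → 58
58 → 89
89 → 145

145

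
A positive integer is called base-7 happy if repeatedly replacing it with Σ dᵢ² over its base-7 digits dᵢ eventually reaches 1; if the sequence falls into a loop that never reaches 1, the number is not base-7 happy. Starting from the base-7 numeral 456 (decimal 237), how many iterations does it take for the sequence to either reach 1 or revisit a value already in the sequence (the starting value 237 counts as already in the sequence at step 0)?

6

237 = (4,5,6)_7 → 4² + 5² + 6² = 77
77 = (1,4,0)_7 → 1² + 4² + 0² = 17
17 = (2,3)_7 → 2² + 3² = 13
13 = (1,6)_7 → 1² + 6² = 37
37 = (5,2)_7 → 5² + 2² = 29
29 = (4,1)_7 → 4² + 1² = 17  — 17 repeats.
That took 6 steps.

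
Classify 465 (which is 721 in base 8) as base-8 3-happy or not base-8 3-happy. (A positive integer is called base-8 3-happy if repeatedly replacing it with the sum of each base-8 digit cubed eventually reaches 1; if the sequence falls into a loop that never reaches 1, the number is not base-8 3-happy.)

465 = (7,2,1)_8 → 352
352 = (5,4,0)_8 → 189
189 = (2,7,5)_8 → 476
476 = (7,3,4)_8 → 434
434 = (6,6,2)_8 → 440
440 = (6,7,0)_8 → 559
559 = (1,0,5,7)_8 → 469
469 = (7,2,5)_8 → 476  — 476 already seen; the sequence cycles without reaching 1.

not base-8 3-happy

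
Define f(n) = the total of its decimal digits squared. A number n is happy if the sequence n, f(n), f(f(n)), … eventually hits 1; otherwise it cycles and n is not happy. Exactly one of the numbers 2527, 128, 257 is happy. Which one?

2527

2527: 2527 → 82 → 68 → 100 → 1  — reaches 1 (happy)
128: 128 → 69 → 117 → 51 → 26 → 40 → 16 → 37 → 58 → 89 → 145 → 42 → 20 → 4 → 16  — repeats 16 (not happy)
257: 257 → 78 → 113 → 11 → 2 → 4 → 16 → 37 → 58 → 89 → 145 → 42 → 20 → 4  — repeats 4 (not happy)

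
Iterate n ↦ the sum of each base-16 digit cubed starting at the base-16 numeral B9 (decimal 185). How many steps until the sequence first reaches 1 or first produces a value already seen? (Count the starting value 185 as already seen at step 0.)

3

185 = (11,9)_16 → 11³ + 9³ = 1331 + 729 = 2060
2060 = (8,0,12)_16 → 8³ + 0³ + 12³ = 512 + 0 + 1728 = 2240
2240 = (8,12,0)_16 → 8³ + 12³ + 0³ = 512 + 1728 + 0 = 2240  — 2240 repeats.
That took 3 steps.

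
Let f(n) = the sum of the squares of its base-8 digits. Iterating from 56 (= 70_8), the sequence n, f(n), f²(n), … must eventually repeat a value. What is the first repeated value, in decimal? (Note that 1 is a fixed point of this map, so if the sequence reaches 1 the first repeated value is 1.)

56 = (7,0)_8 → 7² + 0² = 49
49 = (6,1)_8 → 6² + 1² = 37
37 = (4,5)_8 → 4² + 5² = 41
41 = (5,1)_8 → 5² + 1² = 26
26 = (3,2)_8 → 3² + 2² = 13
13 = (1,5)_8 → 1² + 5² = 26  — 26 already appeared earlier.

26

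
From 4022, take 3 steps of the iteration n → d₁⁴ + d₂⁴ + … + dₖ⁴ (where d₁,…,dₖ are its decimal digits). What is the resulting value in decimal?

8208

4022 → 4⁴ + 0⁴ + 2⁴ + 2⁴ = 256 + 0 + 16 + 16 = 288
288 → 2⁴ + 8⁴ + 8⁴ = 16 + 4096 + 4096 = 8208
8208 → 8⁴ + 2⁴ + 0⁴ + 8⁴ = 4096 + 16 + 0 + 4096 = 8208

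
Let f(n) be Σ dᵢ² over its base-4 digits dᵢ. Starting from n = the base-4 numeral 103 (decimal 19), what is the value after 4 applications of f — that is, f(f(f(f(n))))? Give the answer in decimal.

19 = (1,0,3)_4 → 1² + 0² + 3² = 1 + 0 + 9 = 10
10 = (2,2)_4 → 2² + 2² = 4 + 4 = 8
8 = (2,0)_4 → 2² + 0² = 4 + 0 = 4
4 = (1,0)_4 → 1² + 0² = 1 + 0 = 1

1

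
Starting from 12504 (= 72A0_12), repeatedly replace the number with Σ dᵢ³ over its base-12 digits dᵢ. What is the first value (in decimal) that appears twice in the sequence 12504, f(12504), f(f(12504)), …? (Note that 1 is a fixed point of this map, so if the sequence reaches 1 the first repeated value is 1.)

1351

12504 = (7,2,10,0)_12 → 7³ + 2³ + 10³ + 0³ = 343 + 8 + 1000 + 0 = 1351
1351 = (9,4,7)_12 → 9³ + 4³ + 7³ = 729 + 64 + 343 = 1136
1136 = (7,10,8)_12 → 7³ + 10³ + 8³ = 343 + 1000 + 512 = 1855
1855 = (1,0,10,7)_12 → 1³ + 0³ + 10³ + 7³ = 1 + 0 + 1000 + 343 = 1344
1344 = (9,4,0)_12 → 9³ + 4³ + 0³ = 729 + 64 + 0 = 793
793 = (5,6,1)_12 → 5³ + 6³ + 1³ = 125 + 216 + 1 = 342
342 = (2,4,6)_12 → 2³ + 4³ + 6³ = 8 + 64 + 216 = 288
288 = (2,0,0)_12 → 2³ + 0³ + 0³ = 8 + 0 + 0 = 8
8 = (8)_12 → 8³ = 512
512 = (3,6,8)_12 → 3³ + 6³ + 8³ = 27 + 216 + 512 = 755
755 = (5,2,11)_12 → 5³ + 2³ + 11³ = 125 + 8 + 1331 = 1464
1464 = (10,2,0)_12 → 10³ + 2³ + 0³ = 1000 + 8 + 0 = 1008
1008 = (7,0,0)_12 → 7³ + 0³ + 0³ = 343 + 0 + 0 = 343
343 = (2,4,7)_12 → 2³ + 4³ + 7³ = 8 + 64 + 343 = 415
415 = (2,10,7)_12 → 2³ + 10³ + 7³ = 8 + 1000 + 343 = 1351  — 1351 already appeared earlier.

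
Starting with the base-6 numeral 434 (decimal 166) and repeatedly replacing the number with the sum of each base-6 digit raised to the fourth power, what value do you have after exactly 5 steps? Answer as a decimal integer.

166 = (4,3,4)_6 → 593
593 = (2,4,2,5)_6 → 913
913 = (4,1,2,1)_6 → 274
274 = (1,1,3,4)_6 → 339
339 = (1,3,2,3)_6 → 179

179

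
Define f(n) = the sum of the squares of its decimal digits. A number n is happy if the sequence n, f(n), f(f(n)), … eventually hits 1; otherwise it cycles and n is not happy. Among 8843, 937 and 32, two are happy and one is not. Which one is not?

8843

8843: 8843 → 153 → 35 → 34 → 25 → 29 → 85 → 89 → 145 → 42 → 20 → 4 → 16 → 37 → 58 → 89  — repeats 89 (not happy)
937: 937 → 139 → 91 → 82 → 68 → 100 → 1  — reaches 1 (happy)
32: 32 → 13 → 10 → 1  — reaches 1 (happy)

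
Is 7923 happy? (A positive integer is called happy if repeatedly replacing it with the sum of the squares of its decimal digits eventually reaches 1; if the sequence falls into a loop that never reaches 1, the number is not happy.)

not happy

7923 → 7² + 9² + 2² + 3² = 49 + 81 + 4 + 9 = 143
143 → 1² + 4² + 3² = 1 + 16 + 9 = 26
26 → 2² + 6² = 4 + 36 = 40
40 → 4² + 0² = 16 + 0 = 16
16 → 1² + 6² = 1 + 36 = 37
37 → 3² + 7² = 9 + 49 = 58
58 → 5² + 8² = 25 + 64 = 89
89 → 8² + 9² = 64 + 81 = 145
145 → 1² + 4² + 5² = 1 + 16 + 25 = 42
42 → 4² + 2² = 16 + 4 = 20
20 → 2² + 0² = 4 + 0 = 4
4 → 4² = 16  — 16 already seen; the sequence cycles without reaching 1.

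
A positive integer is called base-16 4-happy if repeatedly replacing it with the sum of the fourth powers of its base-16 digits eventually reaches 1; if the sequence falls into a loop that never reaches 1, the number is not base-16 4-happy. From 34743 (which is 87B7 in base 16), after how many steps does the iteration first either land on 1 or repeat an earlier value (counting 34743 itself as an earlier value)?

12

34743 = (8,7,11,7)_16 → 23539
23539 = (5,11,15,3)_16 → 65972
65972 = (1,0,1,11,4)_16 → 14899
14899 = (3,10,3,3)_16 → 10243
10243 = (2,8,0,3)_16 → 4193
4193 = (1,0,6,1)_16 → 1298
1298 = (5,1,2)_16 → 642
642 = (2,8,2)_16 → 4128
4128 = (1,0,2,0)_16 → 17
17 = (1,1)_16 → 2
2 = (2)_16 → 16
16 = (1,0)_16 → 1  — reached 1.
That took 12 steps.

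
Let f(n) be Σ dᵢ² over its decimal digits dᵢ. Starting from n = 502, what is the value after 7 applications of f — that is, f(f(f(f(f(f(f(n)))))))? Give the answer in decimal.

502 → 29
29 → 85
85 → 89
89 → 145
145 → 42
42 → 20
20 → 4

4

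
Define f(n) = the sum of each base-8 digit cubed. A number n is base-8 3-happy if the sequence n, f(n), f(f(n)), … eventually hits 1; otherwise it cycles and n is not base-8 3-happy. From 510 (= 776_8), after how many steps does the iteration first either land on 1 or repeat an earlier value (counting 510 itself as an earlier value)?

510 = (7,7,6)_8 → 7³ + 7³ + 6³ = 343 + 343 + 216 = 902
902 = (1,6,0,6)_8 → 1³ + 6³ + 0³ + 6³ = 1 + 216 + 0 + 216 = 433
433 = (6,6,1)_8 → 6³ + 6³ + 1³ = 216 + 216 + 1 = 433  — 433 repeats.
That took 3 steps.

3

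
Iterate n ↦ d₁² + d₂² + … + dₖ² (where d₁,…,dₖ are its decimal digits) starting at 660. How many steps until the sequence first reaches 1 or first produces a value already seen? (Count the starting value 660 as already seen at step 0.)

660 → 72
72 → 53
53 → 34
34 → 25
25 → 29
29 → 85
85 → 89
89 → 145
145 → 42
42 → 20
20 → 4
4 → 16
16 → 37
37 → 58
58 → 89  — 89 repeats.
That took 15 steps.

15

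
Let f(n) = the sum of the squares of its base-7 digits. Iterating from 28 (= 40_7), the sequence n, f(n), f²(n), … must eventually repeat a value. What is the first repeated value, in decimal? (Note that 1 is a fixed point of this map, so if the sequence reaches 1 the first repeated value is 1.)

28 = (4,0)_7 → 4² + 0² = 16 + 0 = 16
16 = (2,2)_7 → 2² + 2² = 4 + 4 = 8
8 = (1,1)_7 → 1² + 1² = 1 + 1 = 2
2 = (2)_7 → 2² = 4
4 = (4)_7 → 4² = 16  — 16 already appeared earlier.

16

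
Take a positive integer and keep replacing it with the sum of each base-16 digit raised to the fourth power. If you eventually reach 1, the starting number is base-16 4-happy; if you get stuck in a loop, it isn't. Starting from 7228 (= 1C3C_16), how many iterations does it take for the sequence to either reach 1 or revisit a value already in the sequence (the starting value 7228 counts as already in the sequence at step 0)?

7228 = (1,12,3,12)_16 → 1⁴ + 12⁴ + 3⁴ + 12⁴ = 41554
41554 = (10,2,5,2)_16 → 10⁴ + 2⁴ + 5⁴ + 2⁴ = 10657
10657 = (2,9,10,1)_16 → 2⁴ + 9⁴ + 10⁴ + 1⁴ = 16578
16578 = (4,0,12,2)_16 → 4⁴ + 0⁴ + 12⁴ + 2⁴ = 21008
21008 = (5,2,1,0)_16 → 5⁴ + 2⁴ + 1⁴ + 0⁴ = 642
642 = (2,8,2)_16 → 2⁴ + 8⁴ + 2⁴ = 4128
4128 = (1,0,2,0)_16 → 1⁴ + 0⁴ + 2⁴ + 0⁴ = 17
17 = (1,1)_16 → 1⁴ + 1⁴ = 2
2 = (2)_16 → 2⁴ = 16
16 = (1,0)_16 → 1⁴ + 0⁴ = 1  — reached 1.
That took 10 steps.

10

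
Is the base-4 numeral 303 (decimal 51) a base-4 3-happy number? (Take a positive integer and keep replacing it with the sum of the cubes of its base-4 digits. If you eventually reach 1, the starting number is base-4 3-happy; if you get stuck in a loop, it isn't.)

not base-4 3-happy

51 = (3,0,3)_4 → 3³ + 0³ + 3³ = 54
54 = (3,1,2)_4 → 3³ + 1³ + 2³ = 36
36 = (2,1,0)_4 → 2³ + 1³ + 0³ = 9
9 = (2,1)_4 → 2³ + 1³ = 9  — 9 already seen; the sequence cycles without reaching 1.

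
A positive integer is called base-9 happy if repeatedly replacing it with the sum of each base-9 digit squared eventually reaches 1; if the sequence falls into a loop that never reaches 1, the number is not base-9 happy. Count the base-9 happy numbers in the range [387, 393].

2

387: 387 → 65 → 53 → 89 → 65  (repeats 65)
388: 388 → 66 → 58 → 52 → 74 → 68 → 74  (repeats 74)
389: 389 → 69 → 85 → 17 → 65 → 53 → 89 → 65  (repeats 65)
390: 390 → 74 → 68 → 74  (repeats 74)
391: 391 → 81 → 1  (reaches 1)
392: 392 → 90 → 2 → 4 → 16 → 50 → 50  (repeats 50)
393: 393 → 101 → 9 → 1  (reaches 1)
base-9 happy: 391, 393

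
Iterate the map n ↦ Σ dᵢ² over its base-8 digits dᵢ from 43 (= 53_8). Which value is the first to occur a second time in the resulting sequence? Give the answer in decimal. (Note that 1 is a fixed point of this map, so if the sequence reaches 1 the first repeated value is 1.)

20

43 = (5,3)_8 → 5² + 3² = 34
34 = (4,2)_8 → 4² + 2² = 20
20 = (2,4)_8 → 2² + 4² = 20  — 20 already appeared earlier.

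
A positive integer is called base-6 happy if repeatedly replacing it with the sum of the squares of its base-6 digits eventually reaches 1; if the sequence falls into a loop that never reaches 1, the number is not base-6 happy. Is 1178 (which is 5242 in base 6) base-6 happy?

1178 = (5,2,4,2)_6 → 5² + 2² + 4² + 2² = 25 + 4 + 16 + 4 = 49
49 = (1,2,1)_6 → 1² + 2² + 1² = 1 + 4 + 1 = 6
6 = (1,0)_6 → 1² + 0² = 1 + 0 = 1  — reached 1.

base-6 happy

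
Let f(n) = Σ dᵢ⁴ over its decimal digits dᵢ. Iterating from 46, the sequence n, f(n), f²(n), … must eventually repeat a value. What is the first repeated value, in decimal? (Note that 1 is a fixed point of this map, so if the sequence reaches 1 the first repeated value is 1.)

46 → 4⁴ + 6⁴ = 256 + 1296 = 1552
1552 → 1⁴ + 5⁴ + 5⁴ + 2⁴ = 1 + 625 + 625 + 16 = 1267
1267 → 1⁴ + 2⁴ + 6⁴ + 7⁴ = 1 + 16 + 1296 + 2401 = 3714
3714 → 3⁴ + 7⁴ + 1⁴ + 4⁴ = 81 + 2401 + 1 + 256 = 2739
2739 → 2⁴ + 7⁴ + 3⁴ + 9⁴ = 16 + 2401 + 81 + 6561 = 9059
9059 → 9⁴ + 0⁴ + 5⁴ + 9⁴ = 6561 + 0 + 625 + 6561 = 13747
13747 → 1⁴ + 3⁴ + 7⁴ + 4⁴ + 7⁴ = 1 + 81 + 2401 + 256 + 2401 = 5140
5140 → 5⁴ + 1⁴ + 4⁴ + 0⁴ = 625 + 1 + 256 + 0 = 882
882 → 8⁴ + 8⁴ + 2⁴ = 4096 + 4096 + 16 = 8208
8208 → 8⁴ + 2⁴ + 0⁴ + 8⁴ = 4096 + 16 + 0 + 4096 = 8208  — 8208 already appeared earlier.

8208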